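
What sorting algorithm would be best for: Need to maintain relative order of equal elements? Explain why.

Best choice: Merge sort or Insertion sort
Reason: Both are stable; quicksort and heapsort are not stable


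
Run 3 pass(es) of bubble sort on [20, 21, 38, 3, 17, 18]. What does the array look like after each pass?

After pass 1: [20, 21, 3, 17, 18, 38] (3 swaps)
After pass 2: [20, 3, 17, 18, 21, 38] (3 swaps)
After pass 3: [3, 17, 18, 20, 21, 38] (3 swaps)
Total swaps: 9


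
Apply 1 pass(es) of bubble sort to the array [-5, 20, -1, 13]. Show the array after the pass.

After pass 1: [-5, -1, 13, 20] (2 swaps)
Total swaps: 2


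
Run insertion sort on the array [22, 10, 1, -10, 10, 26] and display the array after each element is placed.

First element 22 is already 'sorted'
Insert 10: shifted 1 elements -> [10, 22, 1, -10, 10, 26]
Insert 1: shifted 2 elements -> [1, 10, 22, -10, 10, 26]
Insert -10: shifted 3 elements -> [-10, 1, 10, 22, 10, 26]
Insert 10: shifted 1 elements -> [-10, 1, 10, 10, 22, 26]
Insert 26: shifted 0 elements -> [-10, 1, 10, 10, 22, 26]


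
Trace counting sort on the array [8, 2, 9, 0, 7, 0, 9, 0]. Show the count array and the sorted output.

Count array: [3, 0, 1, 0, 0, 0, 0, 1, 1, 2]
(count[i] = number of elements equal to i)
Cumulative count: [3, 3, 4, 4, 4, 4, 4, 5, 6, 8]
Sorted: [0, 0, 0, 2, 7, 8, 9, 9]


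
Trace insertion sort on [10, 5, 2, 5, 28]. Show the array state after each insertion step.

First element 10 is already 'sorted'
Insert 5: shifted 1 elements -> [5, 10, 2, 5, 28]
Insert 2: shifted 2 elements -> [2, 5, 10, 5, 28]
Insert 5: shifted 1 elements -> [2, 5, 5, 10, 28]
Insert 28: shifted 0 elements -> [2, 5, 5, 10, 28]


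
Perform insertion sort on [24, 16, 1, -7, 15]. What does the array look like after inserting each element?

First element 24 is already 'sorted'
Insert 16: shifted 1 elements -> [16, 24, 1, -7, 15]
Insert 1: shifted 2 elements -> [1, 16, 24, -7, 15]
Insert -7: shifted 3 elements -> [-7, 1, 16, 24, 15]
Insert 15: shifted 2 elements -> [-7, 1, 15, 16, 24]


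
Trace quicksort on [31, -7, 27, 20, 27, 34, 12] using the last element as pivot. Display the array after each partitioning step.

Partition 1: pivot=12 at index 1 -> [-7, 12, 27, 20, 27, 34, 31]
Partition 2: pivot=31 at index 5 -> [-7, 12, 27, 20, 27, 31, 34]
Partition 3: pivot=27 at index 4 -> [-7, 12, 27, 20, 27, 31, 34]
Partition 4: pivot=20 at index 2 -> [-7, 12, 20, 27, 27, 31, 34]


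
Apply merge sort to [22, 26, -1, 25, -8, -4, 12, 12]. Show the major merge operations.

Divide and conquer:
  Merge [22] + [26] -> [22, 26]
  Merge [-1] + [25] -> [-1, 25]
  Merge [22, 26] + [-1, 25] -> [-1, 22, 25, 26]
  Merge [-8] + [-4] -> [-8, -4]
  Merge [12] + [12] -> [12, 12]
  Merge [-8, -4] + [12, 12] -> [-8, -4, 12, 12]
  Merge [-1, 22, 25, 26] + [-8, -4, 12, 12] -> [-8, -4, -1, 12, 12, 22, 25, 26]


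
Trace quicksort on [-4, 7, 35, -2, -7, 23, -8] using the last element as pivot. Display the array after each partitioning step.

Partition 1: pivot=-8 at index 0 -> [-8, 7, 35, -2, -7, 23, -4]
Partition 2: pivot=-4 at index 2 -> [-8, -7, -4, -2, 7, 23, 35]
Partition 3: pivot=35 at index 6 -> [-8, -7, -4, -2, 7, 23, 35]
Partition 4: pivot=23 at index 5 -> [-8, -7, -4, -2, 7, 23, 35]
Partition 5: pivot=7 at index 4 -> [-8, -7, -4, -2, 7, 23, 35]


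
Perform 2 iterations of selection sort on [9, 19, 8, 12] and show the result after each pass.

Pass 1: Select minimum 8 at index 2, swap -> [8, 19, 9, 12]
Pass 2: Select minimum 9 at index 2, swap -> [8, 9, 19, 12]


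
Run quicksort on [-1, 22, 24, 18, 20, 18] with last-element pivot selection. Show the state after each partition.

Partition 1: pivot=18 at index 2 -> [-1, 18, 18, 22, 20, 24]
Partition 2: pivot=18 at index 1 -> [-1, 18, 18, 22, 20, 24]
Partition 3: pivot=24 at index 5 -> [-1, 18, 18, 22, 20, 24]
Partition 4: pivot=20 at index 3 -> [-1, 18, 18, 20, 22, 24]


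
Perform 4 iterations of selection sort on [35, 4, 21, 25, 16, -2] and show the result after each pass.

Pass 1: Select minimum -2 at index 5, swap -> [-2, 4, 21, 25, 16, 35]
Pass 2: Select minimum 4 at index 1, swap -> [-2, 4, 21, 25, 16, 35]
Pass 3: Select minimum 16 at index 4, swap -> [-2, 4, 16, 25, 21, 35]
Pass 4: Select minimum 21 at index 4, swap -> [-2, 4, 16, 21, 25, 35]


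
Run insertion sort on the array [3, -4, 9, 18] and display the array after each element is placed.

First element 3 is already 'sorted'
Insert -4: shifted 1 elements -> [-4, 3, 9, 18]
Insert 9: shifted 0 elements -> [-4, 3, 9, 18]
Insert 18: shifted 0 elements -> [-4, 3, 9, 18]


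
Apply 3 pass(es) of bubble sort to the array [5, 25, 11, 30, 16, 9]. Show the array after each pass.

After pass 1: [5, 11, 25, 16, 9, 30] (3 swaps)
After pass 2: [5, 11, 16, 9, 25, 30] (2 swaps)
After pass 3: [5, 11, 9, 16, 25, 30] (1 swaps)
Total swaps: 6


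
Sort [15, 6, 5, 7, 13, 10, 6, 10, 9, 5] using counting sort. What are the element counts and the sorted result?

Count array: [0, 0, 0, 0, 0, 2, 2, 1, 0, 1, 2, 0, 0, 1, 0, 1]
(count[i] = number of elements equal to i)
Cumulative count: [0, 0, 0, 0, 0, 2, 4, 5, 5, 6, 8, 8, 8, 9, 9, 10]
Sorted: [5, 5, 6, 6, 7, 9, 10, 10, 13, 15]


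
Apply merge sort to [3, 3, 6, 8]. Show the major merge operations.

Divide and conquer:
  Merge [3] + [3] -> [3, 3]
  Merge [6] + [8] -> [6, 8]
  Merge [3, 3] + [6, 8] -> [3, 3, 6, 8]


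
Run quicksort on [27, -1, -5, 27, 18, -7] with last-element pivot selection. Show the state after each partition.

Partition 1: pivot=-7 at index 0 -> [-7, -1, -5, 27, 18, 27]
Partition 2: pivot=27 at index 5 -> [-7, -1, -5, 27, 18, 27]
Partition 3: pivot=18 at index 3 -> [-7, -1, -5, 18, 27, 27]
Partition 4: pivot=-5 at index 1 -> [-7, -5, -1, 18, 27, 27]


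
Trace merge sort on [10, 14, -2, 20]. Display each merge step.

Divide and conquer:
  Merge [10] + [14] -> [10, 14]
  Merge [-2] + [20] -> [-2, 20]
  Merge [10, 14] + [-2, 20] -> [-2, 10, 14, 20]


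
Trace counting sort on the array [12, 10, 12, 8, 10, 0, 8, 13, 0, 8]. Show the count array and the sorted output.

Count array: [2, 0, 0, 0, 0, 0, 0, 0, 3, 0, 2, 0, 2, 1]
(count[i] = number of elements equal to i)
Cumulative count: [2, 2, 2, 2, 2, 2, 2, 2, 5, 5, 7, 7, 9, 10]
Sorted: [0, 0, 8, 8, 8, 10, 10, 12, 12, 13]


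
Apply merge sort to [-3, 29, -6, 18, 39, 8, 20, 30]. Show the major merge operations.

Divide and conquer:
  Merge [-3] + [29] -> [-3, 29]
  Merge [-6] + [18] -> [-6, 18]
  Merge [-3, 29] + [-6, 18] -> [-6, -3, 18, 29]
  Merge [39] + [8] -> [8, 39]
  Merge [20] + [30] -> [20, 30]
  Merge [8, 39] + [20, 30] -> [8, 20, 30, 39]
  Merge [-6, -3, 18, 29] + [8, 20, 30, 39] -> [-6, -3, 8, 18, 20, 29, 30, 39]


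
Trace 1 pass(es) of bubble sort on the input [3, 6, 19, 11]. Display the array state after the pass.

After pass 1: [3, 6, 11, 19] (1 swaps)
Total swaps: 1


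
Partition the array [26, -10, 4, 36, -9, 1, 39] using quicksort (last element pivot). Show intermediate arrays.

Partition 1: pivot=39 at index 6 -> [26, -10, 4, 36, -9, 1, 39]
Partition 2: pivot=1 at index 2 -> [-10, -9, 1, 36, 26, 4, 39]
Partition 3: pivot=-9 at index 1 -> [-10, -9, 1, 36, 26, 4, 39]
Partition 4: pivot=4 at index 3 -> [-10, -9, 1, 4, 26, 36, 39]
Partition 5: pivot=36 at index 5 -> [-10, -9, 1, 4, 26, 36, 39]


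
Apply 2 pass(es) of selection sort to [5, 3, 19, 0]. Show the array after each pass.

Pass 1: Select minimum 0 at index 3, swap -> [0, 3, 19, 5]
Pass 2: Select minimum 3 at index 1, swap -> [0, 3, 19, 5]


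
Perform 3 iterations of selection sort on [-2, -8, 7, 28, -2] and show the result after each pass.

Pass 1: Select minimum -8 at index 1, swap -> [-8, -2, 7, 28, -2]
Pass 2: Select minimum -2 at index 1, swap -> [-8, -2, 7, 28, -2]
Pass 3: Select minimum -2 at index 4, swap -> [-8, -2, -2, 28, 7]


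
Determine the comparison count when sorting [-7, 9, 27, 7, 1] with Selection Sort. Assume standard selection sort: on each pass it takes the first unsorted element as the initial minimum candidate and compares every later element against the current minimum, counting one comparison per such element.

Pass 1: scan indices 1..4 for the minimum = 4 comparison(s); min is -7, place at index 0 -> [-7, 9, 27, 7, 1]
Pass 2: scan indices 2..4 for the minimum = 3 comparison(s); min is 1, place at index 1 -> [-7, 1, 27, 7, 9]
Pass 3: scan indices 3..4 for the minimum = 2 comparison(s); min is 7, place at index 2 -> [-7, 1, 7, 27, 9]
Pass 4: scan indices 4..4 for the minimum = 1 comparison(s); min is 9, place at index 3 -> [-7, 1, 7, 9, 27]
Selection sort always scans the whole unsorted suffix, so the count is (n-1) + (n-2) + ... + 1 = n(n-1)/2 = 5*4/2 = 10 regardless of the input order.
Total comparisons: 4 + 3 + 2 + 1 = 10


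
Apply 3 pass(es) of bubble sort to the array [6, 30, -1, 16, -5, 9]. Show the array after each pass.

After pass 1: [6, -1, 16, -5, 9, 30] (4 swaps)
After pass 2: [-1, 6, -5, 9, 16, 30] (3 swaps)
After pass 3: [-1, -5, 6, 9, 16, 30] (1 swaps)
Total swaps: 8


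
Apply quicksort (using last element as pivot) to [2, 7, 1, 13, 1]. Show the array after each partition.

Partition 1: pivot=1 at index 1 -> [1, 1, 2, 13, 7]
Partition 2: pivot=7 at index 3 -> [1, 1, 2, 7, 13]


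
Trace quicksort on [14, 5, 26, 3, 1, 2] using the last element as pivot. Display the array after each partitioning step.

Partition 1: pivot=2 at index 1 -> [1, 2, 26, 3, 14, 5]
Partition 2: pivot=5 at index 3 -> [1, 2, 3, 5, 14, 26]
Partition 3: pivot=26 at index 5 -> [1, 2, 3, 5, 14, 26]


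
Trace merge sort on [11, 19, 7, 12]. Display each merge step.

Divide and conquer:
  Merge [11] + [19] -> [11, 19]
  Merge [7] + [12] -> [7, 12]
  Merge [11, 19] + [7, 12] -> [7, 11, 12, 19]


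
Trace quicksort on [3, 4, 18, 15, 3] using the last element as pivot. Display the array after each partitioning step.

Partition 1: pivot=3 at index 1 -> [3, 3, 18, 15, 4]
Partition 2: pivot=4 at index 2 -> [3, 3, 4, 15, 18]
Partition 3: pivot=18 at index 4 -> [3, 3, 4, 15, 18]


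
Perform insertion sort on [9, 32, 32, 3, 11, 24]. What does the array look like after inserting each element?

First element 9 is already 'sorted'
Insert 32: shifted 0 elements -> [9, 32, 32, 3, 11, 24]
Insert 32: shifted 0 elements -> [9, 32, 32, 3, 11, 24]
Insert 3: shifted 3 elements -> [3, 9, 32, 32, 11, 24]
Insert 11: shifted 2 elements -> [3, 9, 11, 32, 32, 24]
Insert 24: shifted 2 elements -> [3, 9, 11, 24, 32, 32]


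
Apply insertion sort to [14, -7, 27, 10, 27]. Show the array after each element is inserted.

First element 14 is already 'sorted'
Insert -7: shifted 1 elements -> [-7, 14, 27, 10, 27]
Insert 27: shifted 0 elements -> [-7, 14, 27, 10, 27]
Insert 10: shifted 2 elements -> [-7, 10, 14, 27, 27]
Insert 27: shifted 0 elements -> [-7, 10, 14, 27, 27]


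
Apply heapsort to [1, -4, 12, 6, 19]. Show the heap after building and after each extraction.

Build heap: [19, 6, 12, 1, -4]
Extract 19: [12, 6, -4, 1, 19]
Extract 12: [6, 1, -4, 12, 19]
Extract 6: [1, -4, 6, 12, 19]
Extract 1: [-4, 1, 6, 12, 19]


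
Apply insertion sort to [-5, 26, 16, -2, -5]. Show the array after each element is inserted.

First element -5 is already 'sorted'
Insert 26: shifted 0 elements -> [-5, 26, 16, -2, -5]
Insert 16: shifted 1 elements -> [-5, 16, 26, -2, -5]
Insert -2: shifted 2 elements -> [-5, -2, 16, 26, -5]
Insert -5: shifted 3 elements -> [-5, -5, -2, 16, 26]


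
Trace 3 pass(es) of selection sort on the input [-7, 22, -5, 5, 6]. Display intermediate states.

Pass 1: Select minimum -7 at index 0, swap -> [-7, 22, -5, 5, 6]
Pass 2: Select minimum -5 at index 2, swap -> [-7, -5, 22, 5, 6]
Pass 3: Select minimum 5 at index 3, swap -> [-7, -5, 5, 22, 6]


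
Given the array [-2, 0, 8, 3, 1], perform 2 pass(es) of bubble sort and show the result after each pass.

After pass 1: [-2, 0, 3, 1, 8] (2 swaps)
After pass 2: [-2, 0, 1, 3, 8] (1 swaps)
Total swaps: 3


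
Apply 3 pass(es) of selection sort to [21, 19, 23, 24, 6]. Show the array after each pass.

Pass 1: Select minimum 6 at index 4, swap -> [6, 19, 23, 24, 21]
Pass 2: Select minimum 19 at index 1, swap -> [6, 19, 23, 24, 21]
Pass 3: Select minimum 21 at index 4, swap -> [6, 19, 21, 24, 23]


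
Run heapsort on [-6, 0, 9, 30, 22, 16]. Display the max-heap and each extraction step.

Build heap: [30, 22, 16, 0, -6, 9]
Extract 30: [22, 9, 16, 0, -6, 30]
Extract 22: [16, 9, -6, 0, 22, 30]
Extract 16: [9, 0, -6, 16, 22, 30]
Extract 9: [0, -6, 9, 16, 22, 30]
Extract 0: [-6, 0, 9, 16, 22, 30]


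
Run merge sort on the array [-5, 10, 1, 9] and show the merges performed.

Divide and conquer:
  Merge [-5] + [10] -> [-5, 10]
  Merge [1] + [9] -> [1, 9]
  Merge [-5, 10] + [1, 9] -> [-5, 1, 9, 10]


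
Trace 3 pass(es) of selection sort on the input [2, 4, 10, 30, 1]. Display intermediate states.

Pass 1: Select minimum 1 at index 4, swap -> [1, 4, 10, 30, 2]
Pass 2: Select minimum 2 at index 4, swap -> [1, 2, 10, 30, 4]
Pass 3: Select minimum 4 at index 4, swap -> [1, 2, 4, 30, 10]


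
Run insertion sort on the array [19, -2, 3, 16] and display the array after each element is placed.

First element 19 is already 'sorted'
Insert -2: shifted 1 elements -> [-2, 19, 3, 16]
Insert 3: shifted 1 elements -> [-2, 3, 19, 16]
Insert 16: shifted 1 elements -> [-2, 3, 16, 19]


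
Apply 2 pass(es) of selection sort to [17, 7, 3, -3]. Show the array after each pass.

Pass 1: Select minimum -3 at index 3, swap -> [-3, 7, 3, 17]
Pass 2: Select minimum 3 at index 2, swap -> [-3, 3, 7, 17]


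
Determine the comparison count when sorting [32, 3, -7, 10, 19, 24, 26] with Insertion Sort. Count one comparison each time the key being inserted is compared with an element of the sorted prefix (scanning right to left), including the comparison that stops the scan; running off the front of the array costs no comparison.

Insert 3: 32 > 3 (shift), reached front = 1 comparison(s) -> [3, 32, -7, 10, 19, 24, 26]
Insert -7: 32 > -7 (shift), 3 > -7 (shift), reached front = 2 comparison(s) -> [-7, 3, 32, 10, 19, 24, 26]
Insert 10: 32 > 10 (shift), 3 <= 10 (stop) = 2 comparison(s) -> [-7, 3, 10, 32, 19, 24, 26]
Insert 19: 32 > 19 (shift), 10 <= 19 (stop) = 2 comparison(s) -> [-7, 3, 10, 19, 32, 24, 26]
Insert 24: 32 > 24 (shift), 19 <= 24 (stop) = 2 comparison(s) -> [-7, 3, 10, 19, 24, 32, 26]
Insert 26: 32 > 26 (shift), 24 <= 26 (stop) = 2 comparison(s) -> [-7, 3, 10, 19, 24, 26, 32]
Total comparisons: 1 + 2 + 2 + 2 + 2 + 2 = 11


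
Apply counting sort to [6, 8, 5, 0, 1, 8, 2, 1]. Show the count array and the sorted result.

Count array: [1, 2, 1, 0, 0, 1, 1, 0, 2]
(count[i] = number of elements equal to i)
Cumulative count: [1, 3, 4, 4, 4, 5, 6, 6, 8]
Sorted: [0, 1, 1, 2, 5, 6, 8, 8]


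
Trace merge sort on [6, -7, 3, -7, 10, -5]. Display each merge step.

Divide and conquer:
  Merge [-7] + [3] -> [-7, 3]
  Merge [6] + [-7, 3] -> [-7, 3, 6]
  Merge [10] + [-5] -> [-5, 10]
  Merge [-7] + [-5, 10] -> [-7, -5, 10]
  Merge [-7, 3, 6] + [-7, -5, 10] -> [-7, -7, -5, 3, 6, 10]


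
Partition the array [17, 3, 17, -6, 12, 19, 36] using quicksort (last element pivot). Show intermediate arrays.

Partition 1: pivot=36 at index 6 -> [17, 3, 17, -6, 12, 19, 36]
Partition 2: pivot=19 at index 5 -> [17, 3, 17, -6, 12, 19, 36]
Partition 3: pivot=12 at index 2 -> [3, -6, 12, 17, 17, 19, 36]
Partition 4: pivot=-6 at index 0 -> [-6, 3, 12, 17, 17, 19, 36]
Partition 5: pivot=17 at index 4 -> [-6, 3, 12, 17, 17, 19, 36]


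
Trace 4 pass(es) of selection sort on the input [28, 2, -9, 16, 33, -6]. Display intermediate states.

Pass 1: Select minimum -9 at index 2, swap -> [-9, 2, 28, 16, 33, -6]
Pass 2: Select minimum -6 at index 5, swap -> [-9, -6, 28, 16, 33, 2]
Pass 3: Select minimum 2 at index 5, swap -> [-9, -6, 2, 16, 33, 28]
Pass 4: Select minimum 16 at index 3, swap -> [-9, -6, 2, 16, 33, 28]


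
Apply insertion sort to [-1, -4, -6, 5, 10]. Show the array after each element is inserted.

First element -1 is already 'sorted'
Insert -4: shifted 1 elements -> [-4, -1, -6, 5, 10]
Insert -6: shifted 2 elements -> [-6, -4, -1, 5, 10]
Insert 5: shifted 0 elements -> [-6, -4, -1, 5, 10]
Insert 10: shifted 0 elements -> [-6, -4, -1, 5, 10]


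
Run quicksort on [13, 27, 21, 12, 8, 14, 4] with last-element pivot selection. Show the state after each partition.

Partition 1: pivot=4 at index 0 -> [4, 27, 21, 12, 8, 14, 13]
Partition 2: pivot=13 at index 3 -> [4, 12, 8, 13, 21, 14, 27]
Partition 3: pivot=8 at index 1 -> [4, 8, 12, 13, 21, 14, 27]
Partition 4: pivot=27 at index 6 -> [4, 8, 12, 13, 21, 14, 27]
Partition 5: pivot=14 at index 4 -> [4, 8, 12, 13, 14, 21, 27]


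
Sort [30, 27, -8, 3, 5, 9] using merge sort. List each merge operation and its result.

Divide and conquer:
  Merge [27] + [-8] -> [-8, 27]
  Merge [30] + [-8, 27] -> [-8, 27, 30]
  Merge [5] + [9] -> [5, 9]
  Merge [3] + [5, 9] -> [3, 5, 9]
  Merge [-8, 27, 30] + [3, 5, 9] -> [-8, 3, 5, 9, 27, 30]


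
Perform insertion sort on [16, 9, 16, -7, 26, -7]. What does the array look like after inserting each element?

First element 16 is already 'sorted'
Insert 9: shifted 1 elements -> [9, 16, 16, -7, 26, -7]
Insert 16: shifted 0 elements -> [9, 16, 16, -7, 26, -7]
Insert -7: shifted 3 elements -> [-7, 9, 16, 16, 26, -7]
Insert 26: shifted 0 elements -> [-7, 9, 16, 16, 26, -7]
Insert -7: shifted 4 elements -> [-7, -7, 9, 16, 16, 26]


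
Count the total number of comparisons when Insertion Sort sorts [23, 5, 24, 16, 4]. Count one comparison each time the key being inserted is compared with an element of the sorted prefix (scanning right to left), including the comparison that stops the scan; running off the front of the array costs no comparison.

Insert 5: 23 > 5 (shift), reached front = 1 comparison(s) -> [5, 23, 24, 16, 4]
Insert 24: 23 <= 24 (stop) = 1 comparison(s) -> [5, 23, 24, 16, 4]
Insert 16: 24 > 16 (shift), 23 > 16 (shift), 5 <= 16 (stop) = 3 comparison(s) -> [5, 16, 23, 24, 4]
Insert 4: 24 > 4 (shift), 23 > 4 (shift), 16 > 4 (shift), 5 > 4 (shift), reached front = 4 comparison(s) -> [4, 5, 16, 23, 24]
Total comparisons: 1 + 1 + 3 + 4 = 9


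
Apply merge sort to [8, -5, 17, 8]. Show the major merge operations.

Divide and conquer:
  Merge [8] + [-5] -> [-5, 8]
  Merge [17] + [8] -> [8, 17]
  Merge [-5, 8] + [8, 17] -> [-5, 8, 8, 17]


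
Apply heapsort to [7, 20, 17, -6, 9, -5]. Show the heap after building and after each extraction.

Build heap: [20, 9, 17, -6, 7, -5]
Extract 20: [17, 9, -5, -6, 7, 20]
Extract 17: [9, 7, -5, -6, 17, 20]
Extract 9: [7, -6, -5, 9, 17, 20]
Extract 7: [-5, -6, 7, 9, 17, 20]
Extract -5: [-6, -5, 7, 9, 17, 20]


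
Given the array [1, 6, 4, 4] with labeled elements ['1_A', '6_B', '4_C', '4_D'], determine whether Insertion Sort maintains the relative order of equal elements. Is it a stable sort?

Trace Insertion Sort on the labeled array (the key is the number; the letter only tracks identity):
  Insert 6_B at index 1: [1_A, 6_B, 4_C, 4_D]
  Insert 4_C at index 1: [1_A, 4_C, 6_B, 4_D]
  Insert 4_D at index 2: [1_A, 4_C, 4_D, 6_B]
Final order: [1_A, 4_C, 4_D, 6_B]
Equal keys:
  value 4: originally 4_C, 4_D; after sorting 4_C, 4_D -> order preserved
All equal keys kept their original relative order. Insertion Sort is stable: elements are shifted only while they are strictly greater than the key, so a key is inserted after any equal elements already placed.
Answer: Stable


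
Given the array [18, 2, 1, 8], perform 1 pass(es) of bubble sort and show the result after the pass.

After pass 1: [2, 1, 8, 18] (3 swaps)
Total swaps: 3


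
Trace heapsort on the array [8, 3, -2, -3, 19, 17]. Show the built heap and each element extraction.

Build heap: [19, 8, 17, -3, 3, -2]
Extract 19: [17, 8, -2, -3, 3, 19]
Extract 17: [8, 3, -2, -3, 17, 19]
Extract 8: [3, -3, -2, 8, 17, 19]
Extract 3: [-2, -3, 3, 8, 17, 19]
Extract -2: [-3, -2, 3, 8, 17, 19]


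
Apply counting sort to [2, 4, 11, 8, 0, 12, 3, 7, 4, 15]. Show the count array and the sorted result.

Count array: [1, 0, 1, 1, 2, 0, 0, 1, 1, 0, 0, 1, 1, 0, 0, 1]
(count[i] = number of elements equal to i)
Cumulative count: [1, 1, 2, 3, 5, 5, 5, 6, 7, 7, 7, 8, 9, 9, 9, 10]
Sorted: [0, 2, 3, 4, 4, 7, 8, 11, 12, 15]


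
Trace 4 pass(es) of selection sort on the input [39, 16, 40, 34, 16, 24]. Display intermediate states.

Pass 1: Select minimum 16 at index 1, swap -> [16, 39, 40, 34, 16, 24]
Pass 2: Select minimum 16 at index 4, swap -> [16, 16, 40, 34, 39, 24]
Pass 3: Select minimum 24 at index 5, swap -> [16, 16, 24, 34, 39, 40]
Pass 4: Select minimum 34 at index 3, swap -> [16, 16, 24, 34, 39, 40]


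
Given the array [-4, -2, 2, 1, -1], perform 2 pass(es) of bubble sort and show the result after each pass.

After pass 1: [-4, -2, 1, -1, 2] (2 swaps)
After pass 2: [-4, -2, -1, 1, 2] (1 swaps)
Total swaps: 3


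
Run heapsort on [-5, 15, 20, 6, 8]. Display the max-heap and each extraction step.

Build heap: [20, 15, -5, 6, 8]
Extract 20: [15, 8, -5, 6, 20]
Extract 15: [8, 6, -5, 15, 20]
Extract 8: [6, -5, 8, 15, 20]
Extract 6: [-5, 6, 8, 15, 20]


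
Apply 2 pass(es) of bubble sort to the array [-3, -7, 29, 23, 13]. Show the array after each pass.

After pass 1: [-7, -3, 23, 13, 29] (3 swaps)
After pass 2: [-7, -3, 13, 23, 29] (1 swaps)
Total swaps: 4


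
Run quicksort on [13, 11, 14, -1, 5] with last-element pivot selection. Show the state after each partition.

Partition 1: pivot=5 at index 1 -> [-1, 5, 14, 13, 11]
Partition 2: pivot=11 at index 2 -> [-1, 5, 11, 13, 14]
Partition 3: pivot=14 at index 4 -> [-1, 5, 11, 13, 14]


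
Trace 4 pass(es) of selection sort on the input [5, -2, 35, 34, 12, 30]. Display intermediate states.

Pass 1: Select minimum -2 at index 1, swap -> [-2, 5, 35, 34, 12, 30]
Pass 2: Select minimum 5 at index 1, swap -> [-2, 5, 35, 34, 12, 30]
Pass 3: Select minimum 12 at index 4, swap -> [-2, 5, 12, 34, 35, 30]
Pass 4: Select minimum 30 at index 5, swap -> [-2, 5, 12, 30, 35, 34]


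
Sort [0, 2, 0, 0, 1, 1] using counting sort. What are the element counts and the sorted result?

Count array: [3, 2, 1]
(count[i] = number of elements equal to i)
Cumulative count: [3, 5, 6]
Sorted: [0, 0, 0, 1, 1, 2]


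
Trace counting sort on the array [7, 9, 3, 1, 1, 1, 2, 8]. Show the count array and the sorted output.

Count array: [0, 3, 1, 1, 0, 0, 0, 1, 1, 1]
(count[i] = number of elements equal to i)
Cumulative count: [0, 3, 4, 5, 5, 5, 5, 6, 7, 8]
Sorted: [1, 1, 1, 2, 3, 7, 8, 9]


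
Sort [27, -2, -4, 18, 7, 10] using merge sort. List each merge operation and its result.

Divide and conquer:
  Merge [-2] + [-4] -> [-4, -2]
  Merge [27] + [-4, -2] -> [-4, -2, 27]
  Merge [7] + [10] -> [7, 10]
  Merge [18] + [7, 10] -> [7, 10, 18]
  Merge [-4, -2, 27] + [7, 10, 18] -> [-4, -2, 7, 10, 18, 27]


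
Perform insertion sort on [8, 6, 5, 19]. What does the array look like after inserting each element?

First element 8 is already 'sorted'
Insert 6: shifted 1 elements -> [6, 8, 5, 19]
Insert 5: shifted 2 elements -> [5, 6, 8, 19]
Insert 19: shifted 0 elements -> [5, 6, 8, 19]


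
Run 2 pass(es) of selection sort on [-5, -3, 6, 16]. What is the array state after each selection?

Pass 1: Select minimum -5 at index 0, swap -> [-5, -3, 6, 16]
Pass 2: Select minimum -3 at index 1, swap -> [-5, -3, 6, 16]


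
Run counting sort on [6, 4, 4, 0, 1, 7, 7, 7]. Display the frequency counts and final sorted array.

Count array: [1, 1, 0, 0, 2, 0, 1, 3]
(count[i] = number of elements equal to i)
Cumulative count: [1, 2, 2, 2, 4, 4, 5, 8]
Sorted: [0, 1, 4, 4, 6, 7, 7, 7]


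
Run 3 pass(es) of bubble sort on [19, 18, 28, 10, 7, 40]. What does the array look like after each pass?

After pass 1: [18, 19, 10, 7, 28, 40] (3 swaps)
After pass 2: [18, 10, 7, 19, 28, 40] (2 swaps)
After pass 3: [10, 7, 18, 19, 28, 40] (2 swaps)
Total swaps: 7


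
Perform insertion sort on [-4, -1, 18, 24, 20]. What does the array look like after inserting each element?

First element -4 is already 'sorted'
Insert -1: shifted 0 elements -> [-4, -1, 18, 24, 20]
Insert 18: shifted 0 elements -> [-4, -1, 18, 24, 20]
Insert 24: shifted 0 elements -> [-4, -1, 18, 24, 20]
Insert 20: shifted 1 elements -> [-4, -1, 18, 20, 24]


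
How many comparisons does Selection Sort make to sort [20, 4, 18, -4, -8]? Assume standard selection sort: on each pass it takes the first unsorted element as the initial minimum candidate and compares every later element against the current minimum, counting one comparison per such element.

Pass 1: scan indices 1..4 for the minimum = 4 comparison(s); min is -8, place at index 0 -> [-8, 4, 18, -4, 20]
Pass 2: scan indices 2..4 for the minimum = 3 comparison(s); min is -4, place at index 1 -> [-8, -4, 18, 4, 20]
Pass 3: scan indices 3..4 for the minimum = 2 comparison(s); min is 4, place at index 2 -> [-8, -4, 4, 18, 20]
Pass 4: scan indices 4..4 for the minimum = 1 comparison(s); min is 18, place at index 3 -> [-8, -4, 4, 18, 20]
Selection sort always scans the whole unsorted suffix, so the count is (n-1) + (n-2) + ... + 1 = n(n-1)/2 = 5*4/2 = 10 regardless of the input order.
Total comparisons: 4 + 3 + 2 + 1 = 10


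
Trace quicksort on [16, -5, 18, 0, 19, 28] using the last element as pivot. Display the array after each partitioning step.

Partition 1: pivot=28 at index 5 -> [16, -5, 18, 0, 19, 28]
Partition 2: pivot=19 at index 4 -> [16, -5, 18, 0, 19, 28]
Partition 3: pivot=0 at index 1 -> [-5, 0, 18, 16, 19, 28]
Partition 4: pivot=16 at index 2 -> [-5, 0, 16, 18, 19, 28]


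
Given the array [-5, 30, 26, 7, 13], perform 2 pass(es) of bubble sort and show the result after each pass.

After pass 1: [-5, 26, 7, 13, 30] (3 swaps)
After pass 2: [-5, 7, 13, 26, 30] (2 swaps)
Total swaps: 5


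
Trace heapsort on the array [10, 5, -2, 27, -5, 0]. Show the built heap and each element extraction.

Build heap: [27, 10, 0, 5, -5, -2]
Extract 27: [10, 5, 0, -2, -5, 27]
Extract 10: [5, -2, 0, -5, 10, 27]
Extract 5: [0, -2, -5, 5, 10, 27]
Extract 0: [-2, -5, 0, 5, 10, 27]
Extract -2: [-5, -2, 0, 5, 10, 27]


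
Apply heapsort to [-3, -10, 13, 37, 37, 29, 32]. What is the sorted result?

Build heap: [37, 37, 32, -10, -3, 29, 13]
Extract 37: [37, 13, 32, -10, -3, 29, 37]
Extract 37: [32, 13, 29, -10, -3, 37, 37]
Extract 32: [29, 13, -3, -10, 32, 37, 37]
Extract 29: [13, -10, -3, 29, 32, 37, 37]
Extract 13: [-3, -10, 13, 29, 32, 37, 37]
Extract -3: [-10, -3, 13, 29, 32, 37, 37]


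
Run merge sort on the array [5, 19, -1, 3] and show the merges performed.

Divide and conquer:
  Merge [5] + [19] -> [5, 19]
  Merge [-1] + [3] -> [-1, 3]
  Merge [5, 19] + [-1, 3] -> [-1, 3, 5, 19]


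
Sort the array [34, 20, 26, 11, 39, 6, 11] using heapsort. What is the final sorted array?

Build heap: [39, 34, 26, 11, 20, 6, 11]
Extract 39: [34, 20, 26, 11, 11, 6, 39]
Extract 34: [26, 20, 6, 11, 11, 34, 39]
Extract 26: [20, 11, 6, 11, 26, 34, 39]
Extract 20: [11, 11, 6, 20, 26, 34, 39]
Extract 11: [11, 6, 11, 20, 26, 34, 39]
Extract 11: [6, 11, 11, 20, 26, 34, 39]


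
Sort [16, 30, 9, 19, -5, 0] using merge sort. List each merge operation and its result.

Divide and conquer:
  Merge [30] + [9] -> [9, 30]
  Merge [16] + [9, 30] -> [9, 16, 30]
  Merge [-5] + [0] -> [-5, 0]
  Merge [19] + [-5, 0] -> [-5, 0, 19]
  Merge [9, 16, 30] + [-5, 0, 19] -> [-5, 0, 9, 16, 19, 30]


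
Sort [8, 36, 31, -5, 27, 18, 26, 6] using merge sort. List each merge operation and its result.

Divide and conquer:
  Merge [8] + [36] -> [8, 36]
  Merge [31] + [-5] -> [-5, 31]
  Merge [8, 36] + [-5, 31] -> [-5, 8, 31, 36]
  Merge [27] + [18] -> [18, 27]
  Merge [26] + [6] -> [6, 26]
  Merge [18, 27] + [6, 26] -> [6, 18, 26, 27]
  Merge [-5, 8, 31, 36] + [6, 18, 26, 27] -> [-5, 6, 8, 18, 26, 27, 31, 36]


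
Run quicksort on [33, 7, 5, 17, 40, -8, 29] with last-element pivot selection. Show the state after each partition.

Partition 1: pivot=29 at index 4 -> [7, 5, 17, -8, 29, 33, 40]
Partition 2: pivot=-8 at index 0 -> [-8, 5, 17, 7, 29, 33, 40]
Partition 3: pivot=7 at index 2 -> [-8, 5, 7, 17, 29, 33, 40]
Partition 4: pivot=40 at index 6 -> [-8, 5, 7, 17, 29, 33, 40]


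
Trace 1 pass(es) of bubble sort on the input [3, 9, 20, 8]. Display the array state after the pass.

After pass 1: [3, 9, 8, 20] (1 swaps)
Total swaps: 1


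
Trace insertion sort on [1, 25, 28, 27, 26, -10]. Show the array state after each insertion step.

First element 1 is already 'sorted'
Insert 25: shifted 0 elements -> [1, 25, 28, 27, 26, -10]
Insert 28: shifted 0 elements -> [1, 25, 28, 27, 26, -10]
Insert 27: shifted 1 elements -> [1, 25, 27, 28, 26, -10]
Insert 26: shifted 2 elements -> [1, 25, 26, 27, 28, -10]
Insert -10: shifted 5 elements -> [-10, 1, 25, 26, 27, 28]


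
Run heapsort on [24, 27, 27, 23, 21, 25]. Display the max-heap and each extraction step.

Build heap: [27, 24, 27, 23, 21, 25]
Extract 27: [27, 24, 25, 23, 21, 27]
Extract 27: [25, 24, 21, 23, 27, 27]
Extract 25: [24, 23, 21, 25, 27, 27]
Extract 24: [23, 21, 24, 25, 27, 27]
Extract 23: [21, 23, 24, 25, 27, 27]


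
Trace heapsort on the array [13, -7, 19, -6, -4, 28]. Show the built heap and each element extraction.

Build heap: [28, -4, 19, -6, -7, 13]
Extract 28: [19, -4, 13, -6, -7, 28]
Extract 19: [13, -4, -7, -6, 19, 28]
Extract 13: [-4, -6, -7, 13, 19, 28]
Extract -4: [-6, -7, -4, 13, 19, 28]
Extract -6: [-7, -6, -4, 13, 19, 28]


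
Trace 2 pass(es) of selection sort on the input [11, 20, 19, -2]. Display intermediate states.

Pass 1: Select minimum -2 at index 3, swap -> [-2, 20, 19, 11]
Pass 2: Select minimum 11 at index 3, swap -> [-2, 11, 19, 20]


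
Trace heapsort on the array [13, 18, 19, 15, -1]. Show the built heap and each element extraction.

Build heap: [19, 18, 13, 15, -1]
Extract 19: [18, 15, 13, -1, 19]
Extract 18: [15, -1, 13, 18, 19]
Extract 15: [13, -1, 15, 18, 19]
Extract 13: [-1, 13, 15, 18, 19]


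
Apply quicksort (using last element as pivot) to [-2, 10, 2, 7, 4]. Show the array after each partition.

Partition 1: pivot=4 at index 2 -> [-2, 2, 4, 7, 10]
Partition 2: pivot=2 at index 1 -> [-2, 2, 4, 7, 10]
Partition 3: pivot=10 at index 4 -> [-2, 2, 4, 7, 10]


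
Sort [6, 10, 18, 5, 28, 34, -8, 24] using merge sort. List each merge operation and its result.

Divide and conquer:
  Merge [6] + [10] -> [6, 10]
  Merge [18] + [5] -> [5, 18]
  Merge [6, 10] + [5, 18] -> [5, 6, 10, 18]
  Merge [28] + [34] -> [28, 34]
  Merge [-8] + [24] -> [-8, 24]
  Merge [28, 34] + [-8, 24] -> [-8, 24, 28, 34]
  Merge [5, 6, 10, 18] + [-8, 24, 28, 34] -> [-8, 5, 6, 10, 18, 24, 28, 34]


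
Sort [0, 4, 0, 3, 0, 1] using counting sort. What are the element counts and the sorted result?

Count array: [3, 1, 0, 1, 1]
(count[i] = number of elements equal to i)
Cumulative count: [3, 4, 4, 5, 6]
Sorted: [0, 0, 0, 1, 3, 4]


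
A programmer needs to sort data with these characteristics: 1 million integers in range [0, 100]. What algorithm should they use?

Best choice: Counting sort
Reason: O(n + k) where k=100 is small; linear time beats O(n log n)


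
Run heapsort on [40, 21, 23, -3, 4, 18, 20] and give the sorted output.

Build heap: [40, 21, 23, -3, 4, 18, 20]
Extract 40: [23, 21, 20, -3, 4, 18, 40]
Extract 23: [21, 18, 20, -3, 4, 23, 40]
Extract 21: [20, 18, 4, -3, 21, 23, 40]
Extract 20: [18, -3, 4, 20, 21, 23, 40]
Extract 18: [4, -3, 18, 20, 21, 23, 40]
Extract 4: [-3, 4, 18, 20, 21, 23, 40]


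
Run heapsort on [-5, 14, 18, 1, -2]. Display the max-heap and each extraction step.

Build heap: [18, 14, -5, 1, -2]
Extract 18: [14, 1, -5, -2, 18]
Extract 14: [1, -2, -5, 14, 18]
Extract 1: [-2, -5, 1, 14, 18]
Extract -2: [-5, -2, 1, 14, 18]


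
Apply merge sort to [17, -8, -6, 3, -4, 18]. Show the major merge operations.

Divide and conquer:
  Merge [-8] + [-6] -> [-8, -6]
  Merge [17] + [-8, -6] -> [-8, -6, 17]
  Merge [-4] + [18] -> [-4, 18]
  Merge [3] + [-4, 18] -> [-4, 3, 18]
  Merge [-8, -6, 17] + [-4, 3, 18] -> [-8, -6, -4, 3, 17, 18]


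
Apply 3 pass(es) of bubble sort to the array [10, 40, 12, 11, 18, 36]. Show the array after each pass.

After pass 1: [10, 12, 11, 18, 36, 40] (4 swaps)
After pass 2: [10, 11, 12, 18, 36, 40] (1 swaps)
After pass 3: [10, 11, 12, 18, 36, 40] (0 swaps)
Total swaps: 5


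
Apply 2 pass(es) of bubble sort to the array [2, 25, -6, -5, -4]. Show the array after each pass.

After pass 1: [2, -6, -5, -4, 25] (3 swaps)
After pass 2: [-6, -5, -4, 2, 25] (3 swaps)
Total swaps: 6


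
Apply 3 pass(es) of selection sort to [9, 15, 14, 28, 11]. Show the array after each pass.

Pass 1: Select minimum 9 at index 0, swap -> [9, 15, 14, 28, 11]
Pass 2: Select minimum 11 at index 4, swap -> [9, 11, 14, 28, 15]
Pass 3: Select minimum 14 at index 2, swap -> [9, 11, 14, 28, 15]


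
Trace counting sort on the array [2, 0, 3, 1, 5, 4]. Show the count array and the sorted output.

Count array: [1, 1, 1, 1, 1, 1]
(count[i] = number of elements equal to i)
Cumulative count: [1, 2, 3, 4, 5, 6]
Sorted: [0, 1, 2, 3, 4, 5]


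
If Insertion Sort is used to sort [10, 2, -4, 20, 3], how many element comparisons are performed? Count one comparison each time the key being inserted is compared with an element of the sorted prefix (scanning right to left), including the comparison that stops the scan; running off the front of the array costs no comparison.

Insert 2: 10 > 2 (shift), reached front = 1 comparison(s) -> [2, 10, -4, 20, 3]
Insert -4: 10 > -4 (shift), 2 > -4 (shift), reached front = 2 comparison(s) -> [-4, 2, 10, 20, 3]
Insert 20: 10 <= 20 (stop) = 1 comparison(s) -> [-4, 2, 10, 20, 3]
Insert 3: 20 > 3 (shift), 10 > 3 (shift), 2 <= 3 (stop) = 3 comparison(s) -> [-4, 2, 3, 10, 20]
Total comparisons: 1 + 2 + 1 + 3 = 7


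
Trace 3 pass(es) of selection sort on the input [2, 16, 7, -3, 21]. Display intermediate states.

Pass 1: Select minimum -3 at index 3, swap -> [-3, 16, 7, 2, 21]
Pass 2: Select minimum 2 at index 3, swap -> [-3, 2, 7, 16, 21]
Pass 3: Select minimum 7 at index 2, swap -> [-3, 2, 7, 16, 21]


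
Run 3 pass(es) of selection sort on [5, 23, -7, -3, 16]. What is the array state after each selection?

Pass 1: Select minimum -7 at index 2, swap -> [-7, 23, 5, -3, 16]
Pass 2: Select minimum -3 at index 3, swap -> [-7, -3, 5, 23, 16]
Pass 3: Select minimum 5 at index 2, swap -> [-7, -3, 5, 23, 16]


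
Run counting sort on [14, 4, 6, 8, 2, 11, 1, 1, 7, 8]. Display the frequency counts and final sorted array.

Count array: [0, 2, 1, 0, 1, 0, 1, 1, 2, 0, 0, 1, 0, 0, 1]
(count[i] = number of elements equal to i)
Cumulative count: [0, 2, 3, 3, 4, 4, 5, 6, 8, 8, 8, 9, 9, 9, 10]
Sorted: [1, 1, 2, 4, 6, 7, 8, 8, 11, 14]


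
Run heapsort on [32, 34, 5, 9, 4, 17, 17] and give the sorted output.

Build heap: [34, 32, 17, 9, 4, 5, 17]
Extract 34: [32, 17, 17, 9, 4, 5, 34]
Extract 32: [17, 9, 17, 5, 4, 32, 34]
Extract 17: [17, 9, 4, 5, 17, 32, 34]
Extract 17: [9, 5, 4, 17, 17, 32, 34]
Extract 9: [5, 4, 9, 17, 17, 32, 34]
Extract 5: [4, 5, 9, 17, 17, 32, 34]


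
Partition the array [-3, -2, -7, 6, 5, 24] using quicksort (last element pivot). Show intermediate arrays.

Partition 1: pivot=24 at index 5 -> [-3, -2, -7, 6, 5, 24]
Partition 2: pivot=5 at index 3 -> [-3, -2, -7, 5, 6, 24]
Partition 3: pivot=-7 at index 0 -> [-7, -2, -3, 5, 6, 24]
Partition 4: pivot=-3 at index 1 -> [-7, -3, -2, 5, 6, 24]


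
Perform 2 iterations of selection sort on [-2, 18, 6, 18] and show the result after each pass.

Pass 1: Select minimum -2 at index 0, swap -> [-2, 18, 6, 18]
Pass 2: Select minimum 6 at index 2, swap -> [-2, 6, 18, 18]


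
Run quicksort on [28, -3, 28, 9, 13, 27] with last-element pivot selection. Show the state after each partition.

Partition 1: pivot=27 at index 3 -> [-3, 9, 13, 27, 28, 28]
Partition 2: pivot=13 at index 2 -> [-3, 9, 13, 27, 28, 28]
Partition 3: pivot=9 at index 1 -> [-3, 9, 13, 27, 28, 28]
Partition 4: pivot=28 at index 5 -> [-3, 9, 13, 27, 28, 28]


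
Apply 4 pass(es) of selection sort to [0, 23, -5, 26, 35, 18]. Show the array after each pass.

Pass 1: Select minimum -5 at index 2, swap -> [-5, 23, 0, 26, 35, 18]
Pass 2: Select minimum 0 at index 2, swap -> [-5, 0, 23, 26, 35, 18]
Pass 3: Select minimum 18 at index 5, swap -> [-5, 0, 18, 26, 35, 23]
Pass 4: Select minimum 23 at index 5, swap -> [-5, 0, 18, 23, 35, 26]


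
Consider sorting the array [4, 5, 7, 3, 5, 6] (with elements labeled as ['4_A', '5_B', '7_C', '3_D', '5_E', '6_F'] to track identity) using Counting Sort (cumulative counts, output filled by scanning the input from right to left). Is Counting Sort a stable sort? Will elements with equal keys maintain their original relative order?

Trace Counting Sort on the labeled array (the key is the number; the letter only tracks identity):
  Counts for values 0..7: [0, 0, 0, 1, 1, 2, 1, 1]
  Cumulative counts: [0, 0, 0, 1, 2, 4, 5, 6]
  Scan right to left: place 6_F at output index 4
  Scan right to left: place 5_E at output index 3
  Scan right to left: place 3_D at output index 0
  Scan right to left: place 7_C at output index 5
  Scan right to left: place 5_B at output index 2
  Scan right to left: place 4_A at output index 1
  Output: [3_D, 4_A, 5_B, 5_E, 6_F, 7_C]
Equal keys:
  value 5: originally 5_B, 5_E; after sorting 5_B, 5_E -> order preserved
All equal keys kept their original relative order. Counting Sort is stable: scanning the input right to left with decreasing cumulative counts places later duplicates at later output positions.
Answer: Stable


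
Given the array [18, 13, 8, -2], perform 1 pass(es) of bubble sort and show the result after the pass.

After pass 1: [13, 8, -2, 18] (3 swaps)
Total swaps: 3


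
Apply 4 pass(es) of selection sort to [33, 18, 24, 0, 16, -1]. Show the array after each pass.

Pass 1: Select minimum -1 at index 5, swap -> [-1, 18, 24, 0, 16, 33]
Pass 2: Select minimum 0 at index 3, swap -> [-1, 0, 24, 18, 16, 33]
Pass 3: Select minimum 16 at index 4, swap -> [-1, 0, 16, 18, 24, 33]
Pass 4: Select minimum 18 at index 3, swap -> [-1, 0, 16, 18, 24, 33]


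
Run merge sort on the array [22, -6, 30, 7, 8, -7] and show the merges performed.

Divide and conquer:
  Merge [-6] + [30] -> [-6, 30]
  Merge [22] + [-6, 30] -> [-6, 22, 30]
  Merge [8] + [-7] -> [-7, 8]
  Merge [7] + [-7, 8] -> [-7, 7, 8]
  Merge [-6, 22, 30] + [-7, 7, 8] -> [-7, -6, 7, 8, 22, 30]


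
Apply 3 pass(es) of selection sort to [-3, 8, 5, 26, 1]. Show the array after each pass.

Pass 1: Select minimum -3 at index 0, swap -> [-3, 8, 5, 26, 1]
Pass 2: Select minimum 1 at index 4, swap -> [-3, 1, 5, 26, 8]
Pass 3: Select minimum 5 at index 2, swap -> [-3, 1, 5, 26, 8]


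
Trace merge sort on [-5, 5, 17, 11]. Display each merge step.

Divide and conquer:
  Merge [-5] + [5] -> [-5, 5]
  Merge [17] + [11] -> [11, 17]
  Merge [-5, 5] + [11, 17] -> [-5, 5, 11, 17]


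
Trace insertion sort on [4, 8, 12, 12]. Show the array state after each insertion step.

First element 4 is already 'sorted'
Insert 8: shifted 0 elements -> [4, 8, 12, 12]
Insert 12: shifted 0 elements -> [4, 8, 12, 12]
Insert 12: shifted 0 elements -> [4, 8, 12, 12]


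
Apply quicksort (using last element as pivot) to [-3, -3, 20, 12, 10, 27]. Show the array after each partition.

Partition 1: pivot=27 at index 5 -> [-3, -3, 20, 12, 10, 27]
Partition 2: pivot=10 at index 2 -> [-3, -3, 10, 12, 20, 27]
Partition 3: pivot=-3 at index 1 -> [-3, -3, 10, 12, 20, 27]
Partition 4: pivot=20 at index 4 -> [-3, -3, 10, 12, 20, 27]


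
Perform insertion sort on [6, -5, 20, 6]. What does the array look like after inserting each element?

First element 6 is already 'sorted'
Insert -5: shifted 1 elements -> [-5, 6, 20, 6]
Insert 20: shifted 0 elements -> [-5, 6, 20, 6]
Insert 6: shifted 1 elements -> [-5, 6, 6, 20]
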